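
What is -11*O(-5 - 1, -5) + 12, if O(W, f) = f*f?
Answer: -263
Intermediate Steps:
O(W, f) = f²
-11*O(-5 - 1, -5) + 12 = -11*(-5)² + 12 = -11*25 + 12 = -275 + 12 = -263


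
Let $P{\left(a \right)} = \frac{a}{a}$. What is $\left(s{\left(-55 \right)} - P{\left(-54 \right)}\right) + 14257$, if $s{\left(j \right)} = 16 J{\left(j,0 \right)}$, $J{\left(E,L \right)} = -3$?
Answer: $14208$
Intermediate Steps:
$P{\left(a \right)} = 1$
$s{\left(j \right)} = -48$ ($s{\left(j \right)} = 16 \left(-3\right) = -48$)
$\left(s{\left(-55 \right)} - P{\left(-54 \right)}\right) + 14257 = \left(-48 - 1\right) + 14257 = -49 + 14257 = 14208$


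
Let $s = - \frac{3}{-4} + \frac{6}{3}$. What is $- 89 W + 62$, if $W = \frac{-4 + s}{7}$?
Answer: $\frac{2181}{28} \approx 77.893$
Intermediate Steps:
$s = \frac{11}{4}$ ($s = \left(-3\right) \left(- \frac{1}{4}\right) + 6 \cdot \frac{1}{3} = \frac{3}{4} + 2 = \frac{11}{4} \approx 2.75$)
$W = - \frac{5}{28}$ ($W = \frac{-4 + \frac{11}{4}}{7} = \left(- \frac{5}{4}\right) \frac{1}{7} = - \frac{5}{28} \approx -0.17857$)
$- 89 W + 62 = \left(-89\right) \left(- \frac{5}{28}\right) + 62 = \frac{445}{28} + 62 = \frac{2181}{28}$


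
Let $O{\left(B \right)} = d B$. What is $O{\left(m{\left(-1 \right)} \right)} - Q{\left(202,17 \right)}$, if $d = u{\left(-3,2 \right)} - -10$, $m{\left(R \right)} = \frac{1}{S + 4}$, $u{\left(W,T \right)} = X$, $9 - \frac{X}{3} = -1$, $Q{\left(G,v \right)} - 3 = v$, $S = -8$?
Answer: $-30$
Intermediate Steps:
$Q{\left(G,v \right)} = 3 + v$
$X = 30$ ($X = 27 - -3 = 27 + 3 = 30$)
$u{\left(W,T \right)} = 30$
$m{\left(R \right)} = - \frac{1}{4}$ ($m{\left(R \right)} = \frac{1}{-8 + 4} = \frac{1}{-4} = - \frac{1}{4}$)
$d = 40$ ($d = 30 - -10 = 30 + 10 = 40$)
$O{\left(B \right)} = 40 B$
$O{\left(m{\left(-1 \right)} \right)} - Q{\left(202,17 \right)} = 40 \left(- \frac{1}{4}\right) - \left(3 + 17\right) = -10 - 20 = -30$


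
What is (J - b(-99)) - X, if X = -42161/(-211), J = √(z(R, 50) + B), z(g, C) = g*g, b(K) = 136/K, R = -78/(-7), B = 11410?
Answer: -4145243/20889 + √565174/7 ≈ -91.044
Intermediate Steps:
R = 78/7 (R = -78*(-⅐) = 78/7 ≈ 11.143)
z(g, C) = g²
J = √565174/7 (J = √((78/7)² + 11410) = √(6084/49 + 11410) = √(565174/49) = √565174/7 ≈ 107.40)
X = 42161/211 (X = -42161*(-1/211) = 42161/211 ≈ 199.82)
(J - b(-99)) - X = (√565174/7 - 136/(-99)) - 1*42161/211 = (√565174/7 - 136*(-1)/99) - 42161/211 = (√565174/7 - 1*(-136/99)) - 42161/211 = (√565174/7 + 136/99) - 42161/211 = (136/99 + √565174/7) - 42161/211 = -4145243/20889 + √565174/7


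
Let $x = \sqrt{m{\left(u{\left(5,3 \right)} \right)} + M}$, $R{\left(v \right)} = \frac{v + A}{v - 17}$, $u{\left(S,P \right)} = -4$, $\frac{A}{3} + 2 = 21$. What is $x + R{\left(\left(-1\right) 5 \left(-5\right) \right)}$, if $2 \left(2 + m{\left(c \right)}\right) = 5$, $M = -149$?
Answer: $\frac{41}{4} + \frac{3 i \sqrt{66}}{2} \approx 10.25 + 12.186 i$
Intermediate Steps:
$A = 57$ ($A = -6 + 3 \cdot 21 = -6 + 63 = 57$)
$m{\left(c \right)} = \frac{1}{2}$ ($m{\left(c \right)} = -2 + \frac{1}{2} \cdot 5 = -2 + \frac{5}{2} = \frac{1}{2}$)
$R{\left(v \right)} = \frac{57 + v}{-17 + v}$ ($R{\left(v \right)} = \frac{v + 57}{v - 17} = \frac{57 + v}{-17 + v}$)
$x = \frac{3 i \sqrt{66}}{2}$ ($x = \sqrt{\frac{1}{2} - 149} = \sqrt{- \frac{297}{2}} = \frac{3 i \sqrt{66}}{2} \approx 12.186 i$)
$x + R{\left(\left(-1\right) 5 \left(-5\right) \right)} = \frac{3 i \sqrt{66}}{2} + \frac{57 + \left(-1\right) 5 \left(-5\right)}{-17 + \left(-1\right) 5 \left(-5\right)} = \frac{3 i \sqrt{66}}{2} + \frac{57 - -25}{-17 - -25} = \frac{3 i \sqrt{66}}{2} + \frac{57 + 25}{-17 + 25} = \frac{3 i \sqrt{66}}{2} + \frac{1}{8} \cdot 82 = \frac{3 i \sqrt{66}}{2} + \frac{41}{4} = \frac{41}{4} + \frac{3 i \sqrt{66}}{2}$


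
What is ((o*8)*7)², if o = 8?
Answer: 200704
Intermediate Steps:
((o*8)*7)² = ((8*8)*7)² = (64*7)² = 448² = 200704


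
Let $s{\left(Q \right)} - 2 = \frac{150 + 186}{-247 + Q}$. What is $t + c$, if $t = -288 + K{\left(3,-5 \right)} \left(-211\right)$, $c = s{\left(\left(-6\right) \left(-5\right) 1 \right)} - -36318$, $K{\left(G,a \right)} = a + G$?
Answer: $\frac{1130026}{31} \approx 36452.0$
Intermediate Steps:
$K{\left(G,a \right)} = G + a$
$s{\left(Q \right)} = 2 + \frac{336}{-247 + Q}$ ($s{\left(Q \right)} = 2 + \frac{150 + 186}{-247 + Q} = 2 + \frac{336}{-247 + Q}$)
$c = \frac{1125872}{31}$ ($c = \frac{2 \left(-79 + \left(-6\right) \left(-5\right) 1\right)}{-247 + \left(-6\right) \left(-5\right) 1} - -36318 = \frac{2 \left(-79 + 30 \cdot 1\right)}{-247 + 30 \cdot 1} + 36318 = \frac{2 \left(-79 + 30\right)}{-247 + 30} + 36318 = 2 \frac{1}{-217} \left(-49\right) + 36318 = 2 \left(- \frac{1}{217}\right) \left(-49\right) + 36318 = \frac{14}{31} + 36318 = \frac{1125872}{31} \approx 36318.0$)
$t = 134$ ($t = -288 + \left(3 - 5\right) \left(-211\right) = -288 - -422 = -288 + 422 = 134$)
$t + c = 134 + \frac{1125872}{31} = \frac{1130026}{31}$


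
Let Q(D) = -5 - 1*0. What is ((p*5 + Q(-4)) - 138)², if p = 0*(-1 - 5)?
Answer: 20449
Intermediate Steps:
Q(D) = -5 (Q(D) = -5 + 0 = -5)
p = 0 (p = 0*(-6) = 0)
((p*5 + Q(-4)) - 138)² = ((0*5 - 5) - 138)² = ((0 - 5) - 138)² = (-5 - 138)² = (-143)² = 20449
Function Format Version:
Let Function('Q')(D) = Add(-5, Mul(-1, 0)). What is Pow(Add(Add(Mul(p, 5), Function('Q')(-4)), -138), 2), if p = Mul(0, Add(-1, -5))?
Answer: 20449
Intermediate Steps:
Function('Q')(D) = -5 (Function('Q')(D) = Add(-5, 0) = -5)
p = 0 (p = Mul(0, -6) = 0)
Pow(Add(Add(Mul(p, 5), Function('Q')(-4)), -138), 2) = Pow(Add(Add(Mul(0, 5), -5), -138), 2) = Pow(Add(Add(0, -5), -138), 2) = Pow(Add(-5, -138), 2) = Pow(-143, 2) = 20449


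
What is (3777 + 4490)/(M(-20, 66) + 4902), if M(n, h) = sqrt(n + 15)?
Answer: 40524834/24029609 - 8267*I*sqrt(5)/24029609 ≈ 1.6865 - 0.00076928*I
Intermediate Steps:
M(n, h) = sqrt(15 + n)
(3777 + 4490)/(M(-20, 66) + 4902) = (3777 + 4490)/(sqrt(15 - 20) + 4902) = 8267/(sqrt(-5) + 4902) = 8267/(I*sqrt(5) + 4902) = 8267/(4902 + I*sqrt(5))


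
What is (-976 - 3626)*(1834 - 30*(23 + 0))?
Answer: -5264688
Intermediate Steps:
(-976 - 3626)*(1834 - 30*(23 + 0)) = -4602*(1834 - 30*23) = -4602*(1834 - 690) = -4602*1144 = -5264688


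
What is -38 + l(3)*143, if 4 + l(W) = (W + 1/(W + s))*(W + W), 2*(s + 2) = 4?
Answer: 2250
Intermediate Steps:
s = 0 (s = -2 + (½)*4 = -2 + 2 = 0)
l(W) = -4 + 2*W*(W + 1/W) (l(W) = -4 + (W + 1/(W + 0))*(W + W) = -4 + (W + 1/W)*(2*W) = -4 + 2*W*(W + 1/W))
-38 + l(3)*143 = -38 + (-2 + 2*3²)*143 = -38 + (-2 + 2*9)*143 = -38 + (-2 + 18)*143 = -38 + 16*143 = -38 + 2288 = 2250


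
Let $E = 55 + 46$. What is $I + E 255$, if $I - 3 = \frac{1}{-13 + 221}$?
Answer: $\frac{5357665}{208} \approx 25758.0$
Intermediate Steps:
$E = 101$
$I = \frac{625}{208}$ ($I = 3 + \frac{1}{-13 + 221} = 3 + \frac{1}{208} = \frac{625}{208} \approx 3.0048$)
$I + E 255 = \frac{625}{208} + 101 \cdot 255 = \frac{625}{208} + 25755 = \frac{5357665}{208}$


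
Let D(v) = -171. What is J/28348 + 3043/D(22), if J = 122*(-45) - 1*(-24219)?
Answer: -4371595/255132 ≈ -17.135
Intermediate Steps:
J = 18729 (J = -5490 + 24219 = 18729)
J/28348 + 3043/D(22) = 18729/28348 + 3043/(-171) = 18729*(1/28348) + 3043*(-1/171) = 18729/28348 - 3043/171 = -4371595/255132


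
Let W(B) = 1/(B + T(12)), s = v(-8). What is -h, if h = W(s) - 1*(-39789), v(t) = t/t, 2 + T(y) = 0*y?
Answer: -39788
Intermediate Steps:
T(y) = -2 (T(y) = -2 + 0*y = -2 + 0 = -2)
v(t) = 1
s = 1
W(B) = 1/(-2 + B) (W(B) = 1/(B - 2) = 1/(-2 + B))
h = 39788 (h = 1/(-2 + 1) - 1*(-39789) = 1/(-1) + 39789 = -1 + 39789 = 39788)
-h = -1*39788 = -39788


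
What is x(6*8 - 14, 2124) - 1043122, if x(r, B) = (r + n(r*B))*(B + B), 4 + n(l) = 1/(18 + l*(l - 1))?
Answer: -265297415143006/289726581 ≈ -9.1568e+5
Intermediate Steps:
n(l) = -4 + 1/(18 + l*(-1 + l)) (n(l) = -4 + 1/(18 + l*(l - 1)) = -4 + 1/(18 + l*(-1 + l)))
x(r, B) = 2*B*(r + (-71 - 4*B**2*r**2 + 4*B*r)/(18 + B**2*r**2 - B*r)) (x(r, B) = (r + (-71 - 4*B**2*r**2 + 4*(r*B))/(18 + (r*B)**2 - r*B))*(B + B) = (r + (-71 - 4*B**2*r**2 + 4*(B*r))/(18 + (B*r)**2 - B*r))*(2*B) = (r + (-71 - 4*B**2*r**2 + 4*B*r)/(18 + B**2*r**2 - B*r))*(2*B) = 2*B*(r + (-71 - 4*B**2*r**2 + 4*B*r)/(18 + B**2*r**2 - B*r)))
x(6*8 - 14, 2124) - 1043122 = 2*2124*(-71 + (6*8 - 14)*(18 + 2124**2*(6*8 - 14)**2 - 1*2124*(6*8 - 14)) - 4*2124**2*(6*8 - 14)**2 + 4*2124*(6*8 - 14))/(18 + 2124**2*(6*8 - 14)**2 - 1*2124*(6*8 - 14)) - 1043122 = 2*2124*(-71 + (48 - 14)*(18 + 4511376*(48 - 14)**2 - 1*2124*(48 - 14)) - 4*4511376*(48 - 14)**2 + 4*2124*(48 - 14))/(18 + 4511376*(48 - 14)**2 - 1*2124*(48 - 14)) - 1043122 = 2*2124*(-71 + 34*(18 + 4511376*34**2 - 1*2124*34) - 4*4511376*34**2 + 4*2124*34)/(18 + 4511376*34**2 - 1*2124*34) - 1043122 = 2*2124*(-71 + 34*(18 + 4511376*1156 - 72216) - 4*4511376*1156 + 288864)/(18 + 4511376*1156 - 72216) - 1043122 = 2*2124*(-71 + 34*(18 + 5215150656 - 72216) - 20860602624 + 288864)/(18 + 5215150656 - 72216) - 1043122 = 2*2124*(-71 + 34*5215078458 - 20860602624 + 288864)/5215078458 - 1043122 = 2*2124*(1/5215078458)*(-71 + 177312667572 - 20860602624 + 288864) - 1043122 = 2*2124*(1/5215078458)*156452353741 - 1043122 = 36922755482876/289726581 - 1043122 = -265297415143006/289726581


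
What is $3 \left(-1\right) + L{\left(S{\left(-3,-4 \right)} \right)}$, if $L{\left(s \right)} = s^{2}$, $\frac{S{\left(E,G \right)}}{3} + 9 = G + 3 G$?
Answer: $5622$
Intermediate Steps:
$S{\left(E,G \right)} = -27 + 12 G$ ($S{\left(E,G \right)} = -27 + 3 \left(G + 3 G\right) = -27 + 3 \cdot 4 G = -27 + 12 G$)
$3 \left(-1\right) + L{\left(S{\left(-3,-4 \right)} \right)} = 3 \left(-1\right) + \left(-27 + 12 \left(-4\right)\right)^{2} = -3 + \left(-27 - 48\right)^{2} = -3 + \left(-75\right)^{2} = -3 + 5625 = 5622$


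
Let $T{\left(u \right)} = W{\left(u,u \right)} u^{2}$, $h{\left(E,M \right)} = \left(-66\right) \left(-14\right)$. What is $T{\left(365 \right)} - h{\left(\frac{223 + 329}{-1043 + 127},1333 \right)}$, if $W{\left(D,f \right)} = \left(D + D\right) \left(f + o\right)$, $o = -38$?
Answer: $31802138826$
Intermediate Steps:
$h{\left(E,M \right)} = 924$
$W{\left(D,f \right)} = 2 D \left(-38 + f\right)$ ($W{\left(D,f \right)} = \left(D + D\right) \left(f - 38\right) = 2 D \left(-38 + f\right)$)
$T{\left(u \right)} = 2 u^{3} \left(-38 + u\right)$ ($T{\left(u \right)} = 2 u \left(-38 + u\right) u^{2} = 2 u^{3} \left(-38 + u\right)$)
$T{\left(365 \right)} - h{\left(\frac{223 + 329}{-1043 + 127},1333 \right)} = 2 \cdot 365^{3} \left(-38 + 365\right) - 924 = 2 \cdot 48627125 \cdot 327 - 924 = 31802139750 - 924 = 31802138826$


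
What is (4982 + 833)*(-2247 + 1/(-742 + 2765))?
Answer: -26433129200/2023 ≈ -1.3066e+7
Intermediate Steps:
(4982 + 833)*(-2247 + 1/(-742 + 2765)) = 5815*(-2247 + 1/2023) = 5815*(-4545680/2023) = -26433129200/2023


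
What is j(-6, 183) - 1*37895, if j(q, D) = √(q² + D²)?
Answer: -37895 + 15*√149 ≈ -37712.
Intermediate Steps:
j(q, D) = √(D² + q²)
j(-6, 183) - 1*37895 = √(183² + (-6)²) - 1*37895 = √(33489 + 36) - 37895 = √33525 - 37895 = 15*√149 - 37895 = -37895 + 15*√149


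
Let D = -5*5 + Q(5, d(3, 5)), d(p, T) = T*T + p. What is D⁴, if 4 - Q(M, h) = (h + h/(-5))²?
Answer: 29172216759135121/390625 ≈ 7.4681e+10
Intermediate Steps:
d(p, T) = p + T² (d(p, T) = T² + p = p + T²)
Q(M, h) = 4 - 16*h²/25 (Q(M, h) = 4 - (h + h/(-5))² = 4 - (h + h*(-⅕))² = 4 - (h - h/5)² = 4 - (4*h/5)² = 4 - 16*h²/25)
D = -13069/25 (D = -5*5 + (4 - 16*(3 + 5²)²/25) = -25 + (4 - 16*(3 + 25)²/25) = -25 + (4 - 16/25*28²) = -25 + (4 - 16/25*784) = -25 + (4 - 12544/25) = -25 - 12444/25 = -13069/25 ≈ -522.76)
D⁴ = (-13069/25)⁴ = 29172216759135121/390625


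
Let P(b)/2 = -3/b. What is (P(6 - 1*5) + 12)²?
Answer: 36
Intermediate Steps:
P(b) = -6/b (P(b) = 2*(-3/b) = -6/b)
(P(6 - 1*5) + 12)² = (-6/(6 - 1*5) + 12)² = (-6/(6 - 5) + 12)² = (-6/1 + 12)² = (-6*1 + 12)² = (-6 + 12)² = 6² = 36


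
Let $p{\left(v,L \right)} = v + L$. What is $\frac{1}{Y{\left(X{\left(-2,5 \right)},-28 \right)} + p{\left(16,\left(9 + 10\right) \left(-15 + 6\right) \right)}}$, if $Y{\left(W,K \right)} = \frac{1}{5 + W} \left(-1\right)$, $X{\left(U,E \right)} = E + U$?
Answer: $- \frac{8}{1241} \approx -0.0064464$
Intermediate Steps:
$p{\left(v,L \right)} = L + v$
$Y{\left(W,K \right)} = - \frac{1}{5 + W}$
$\frac{1}{Y{\left(X{\left(-2,5 \right)},-28 \right)} + p{\left(16,\left(9 + 10\right) \left(-15 + 6\right) \right)}} = \frac{1}{- \frac{1}{5 + \left(5 - 2\right)} + \left(\left(9 + 10\right) \left(-15 + 6\right) + 16\right)} = \frac{1}{- \frac{1}{5 + 3} + \left(19 \left(-9\right) + 16\right)} = \frac{1}{- \frac{1}{8} + \left(-171 + 16\right)} = \frac{1}{\left(-1\right) \frac{1}{8} - 155} = \frac{1}{- \frac{1}{8} - 155} = \frac{1}{- \frac{1241}{8}} = - \frac{8}{1241}$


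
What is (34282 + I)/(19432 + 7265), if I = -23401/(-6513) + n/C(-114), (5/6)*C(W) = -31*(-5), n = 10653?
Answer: 13867855817/10780408782 ≈ 1.2864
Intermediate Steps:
C(W) = 186 (C(W) = 6*(-31*(-5))/5 = (6/5)*155 = 186)
I = 24578525/403806 (I = -23401/(-6513) + 10653/186 = -23401*(-1/6513) + 10653*(1/186) = 23401/6513 + 3551/62 = 24578525/403806 ≈ 60.867)
(34282 + I)/(19432 + 7265) = (34282 + 24578525/403806)/(19432 + 7265) = (13867855817/403806)/26697 = (13867855817/403806)*(1/26697) = 13867855817/10780408782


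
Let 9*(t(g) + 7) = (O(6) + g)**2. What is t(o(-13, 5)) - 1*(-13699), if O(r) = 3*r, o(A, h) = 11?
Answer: 124069/9 ≈ 13785.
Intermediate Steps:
t(g) = -7 + (18 + g)**2/9 (t(g) = -7 + (3*6 + g)**2/9 = -7 + (18 + g)**2/9)
t(o(-13, 5)) - 1*(-13699) = (-7 + (18 + 11)**2/9) - 1*(-13699) = (-7 + (1/9)*29**2) + 13699 = (-7 + (1/9)*841) + 13699 = (-7 + 841/9) + 13699 = 778/9 + 13699 = 124069/9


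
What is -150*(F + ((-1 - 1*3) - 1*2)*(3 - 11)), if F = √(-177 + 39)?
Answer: -7200 - 150*I*√138 ≈ -7200.0 - 1762.1*I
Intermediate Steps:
F = I*√138 (F = √(-138) = I*√138 ≈ 11.747*I)
-150*(F + ((-1 - 1*3) - 1*2)*(3 - 11)) = -150*(I*√138 + ((-1 - 1*3) - 1*2)*(3 - 11)) = -150*(I*√138 + ((-1 - 3) - 2)*(-8)) = -150*(I*√138 + (-4 - 2)*(-8)) = -150*(I*√138 - 6*(-8)) = -150*(I*√138 + 48) = -150*(48 + I*√138) = -7200 - 150*I*√138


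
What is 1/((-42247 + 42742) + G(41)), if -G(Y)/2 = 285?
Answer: -1/75 ≈ -0.013333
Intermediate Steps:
G(Y) = -570 (G(Y) = -2*285 = -570)
1/((-42247 + 42742) + G(41)) = 1/((-42247 + 42742) - 570) = 1/(495 - 570) = 1/(-75) = -1/75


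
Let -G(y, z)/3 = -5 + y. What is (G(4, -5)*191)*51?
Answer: 29223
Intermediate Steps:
G(y, z) = 15 - 3*y (G(y, z) = -3*(-5 + y) = 15 - 3*y)
(G(4, -5)*191)*51 = ((15 - 3*4)*191)*51 = ((15 - 12)*191)*51 = (3*191)*51 = 573*51 = 29223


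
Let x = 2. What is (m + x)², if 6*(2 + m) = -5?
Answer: 25/36 ≈ 0.69444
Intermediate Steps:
m = -17/6 (m = -2 + (⅙)*(-5) = -2 - ⅚ = -17/6 ≈ -2.8333)
(m + x)² = (-17/6 + 2)² = (-⅚)² = 25/36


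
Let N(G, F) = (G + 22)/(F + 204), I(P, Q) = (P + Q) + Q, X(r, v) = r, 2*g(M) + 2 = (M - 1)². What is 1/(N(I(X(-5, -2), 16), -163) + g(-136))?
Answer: 82/769545 ≈ 0.00010656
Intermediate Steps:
g(M) = -1 + (-1 + M)²/2 (g(M) = -1 + (M - 1)²/2 = -1 + (-1 + M)²/2)
I(P, Q) = P + 2*Q
N(G, F) = (22 + G)/(204 + F)
1/(N(I(X(-5, -2), 16), -163) + g(-136)) = 1/((22 + (-5 + 2*16))/(204 - 163) + (-1 + (-1 - 136)²/2)) = 1/((22 + (-5 + 32))/41 + (-1 + (½)*(-137)²)) = 1/((22 + 27)/41 + (-1 + (½)*18769)) = 1/((1/41)*49 + (-1 + 18769/2)) = 1/(49/41 + 18767/2) = 1/(769545/82) = 82/769545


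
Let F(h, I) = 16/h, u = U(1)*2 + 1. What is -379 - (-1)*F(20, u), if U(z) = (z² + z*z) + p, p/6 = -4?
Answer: -1891/5 ≈ -378.20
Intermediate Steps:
p = -24 (p = 6*(-4) = -24)
U(z) = -24 + 2*z² (U(z) = (z² + z*z) - 24 = (z² + z²) - 24 = 2*z² - 24 = -24 + 2*z²)
u = -43 (u = (-24 + 2*1²)*2 + 1 = (-24 + 2*1)*2 + 1 = (-24 + 2)*2 + 1 = -22*2 + 1 = -44 + 1 = -43)
-379 - (-1)*F(20, u) = -379 - (-1)*16/20 = -379 - (-1)*16*(1/20) = -379 - (-1)*4/5 = -379 - 1*(-⅘) = -379 + ⅘ = -1891/5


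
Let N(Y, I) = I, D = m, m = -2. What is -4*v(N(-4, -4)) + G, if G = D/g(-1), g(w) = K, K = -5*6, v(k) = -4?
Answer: 241/15 ≈ 16.067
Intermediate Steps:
D = -2
K = -30
g(w) = -30
G = 1/15 (G = -2/(-30) = -2*(-1/30) = 1/15 ≈ 0.066667)
-4*v(N(-4, -4)) + G = -4*(-4) + 1/15 = 16 + 1/15 = 241/15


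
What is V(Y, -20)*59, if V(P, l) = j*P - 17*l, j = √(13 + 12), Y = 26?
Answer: 27730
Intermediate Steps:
j = 5 (j = √25 = 5)
V(P, l) = -17*l + 5*P (V(P, l) = 5*P - 17*l = -17*l + 5*P)
V(Y, -20)*59 = (-17*(-20) + 5*26)*59 = (340 + 130)*59 = 470*59 = 27730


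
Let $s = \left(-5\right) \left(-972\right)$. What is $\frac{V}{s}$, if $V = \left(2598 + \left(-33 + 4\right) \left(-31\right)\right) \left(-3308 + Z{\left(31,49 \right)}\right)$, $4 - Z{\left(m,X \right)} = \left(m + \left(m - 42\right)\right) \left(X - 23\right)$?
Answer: $- \frac{3343132}{1215} \approx -2751.5$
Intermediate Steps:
$Z{\left(m,X \right)} = 4 - \left(-42 + 2 m\right) \left(-23 + X\right)$ ($Z{\left(m,X \right)} = 4 - \left(m + \left(m - 42\right)\right) \left(X - 23\right) = 4 - \left(m + \left(-42 + m\right)\right) \left(-23 + X\right) = 4 - \left(-42 + 2 m\right) \left(-23 + X\right)$)
$s = 4860$
$V = -13372528$ ($V = \left(2598 + \left(-33 + 4\right) \left(-31\right)\right) \left(-3308 + \left(-962 + 42 \cdot 49 + 46 \cdot 31 - 98 \cdot 31\right)\right) = \left(2598 - -899\right) \left(-3308 + \left(-962 + 2058 + 1426 - 3038\right)\right) = \left(2598 + 899\right) \left(-3308 - 516\right) = 3497 \left(-3824\right) = -13372528$)
$\frac{V}{s} = - \frac{13372528}{4860} = \left(-13372528\right) \frac{1}{4860} = - \frac{3343132}{1215}$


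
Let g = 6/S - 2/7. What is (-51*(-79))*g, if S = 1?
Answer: 161160/7 ≈ 23023.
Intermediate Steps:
g = 40/7 (g = 6/1 - 2/7 = 6*1 - 2*⅐ = 6 - 2/7 = 40/7 ≈ 5.7143)
(-51*(-79))*g = -51*(-79)*(40/7) = 4029*(40/7) = 161160/7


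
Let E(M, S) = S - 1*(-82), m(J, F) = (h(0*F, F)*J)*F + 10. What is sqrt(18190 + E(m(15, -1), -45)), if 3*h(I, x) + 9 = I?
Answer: sqrt(18227) ≈ 135.01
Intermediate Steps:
h(I, x) = -3 + I/3
m(J, F) = 10 - 3*F*J (m(J, F) = ((-3 + (0*F)/3)*J)*F + 10 = ((-3 + (1/3)*0)*J)*F + 10 = ((-3 + 0)*J)*F + 10 = (-3*J)*F + 10 = -3*F*J + 10 = 10 - 3*F*J)
E(M, S) = 82 + S (E(M, S) = S + 82 = 82 + S)
sqrt(18190 + E(m(15, -1), -45)) = sqrt(18190 + (82 - 45)) = sqrt(18190 + 37) = sqrt(18227)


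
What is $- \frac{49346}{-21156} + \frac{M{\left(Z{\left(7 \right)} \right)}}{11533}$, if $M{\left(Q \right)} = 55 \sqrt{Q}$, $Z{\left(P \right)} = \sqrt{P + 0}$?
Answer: $\frac{24673}{10578} + \frac{55 \sqrt[4]{7}}{11533} \approx 2.3402$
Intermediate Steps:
$Z{\left(P \right)} = \sqrt{P}$
$- \frac{49346}{-21156} + \frac{M{\left(Z{\left(7 \right)} \right)}}{11533} = - \frac{49346}{-21156} + \frac{55 \sqrt{\sqrt{7}}}{11533} = \left(-49346\right) \left(- \frac{1}{21156}\right) + 55 \sqrt[4]{7} \cdot \frac{1}{11533} = \frac{24673}{10578} + \frac{55 \sqrt[4]{7}}{11533}$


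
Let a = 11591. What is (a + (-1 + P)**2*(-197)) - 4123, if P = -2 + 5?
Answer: 6680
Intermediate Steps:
P = 3
(a + (-1 + P)**2*(-197)) - 4123 = (11591 + (-1 + 3)**2*(-197)) - 4123 = (11591 + 2**2*(-197)) - 4123 = (11591 + 4*(-197)) - 4123 = (11591 - 788) - 4123 = 10803 - 4123 = 6680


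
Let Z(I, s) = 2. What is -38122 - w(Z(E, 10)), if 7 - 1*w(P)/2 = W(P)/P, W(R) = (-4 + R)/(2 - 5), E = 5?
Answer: -114406/3 ≈ -38135.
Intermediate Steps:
W(R) = 4/3 - R/3 (W(R) = (-4 + R)/(-3) = (-4 + R)*(-1/3) = 4/3 - R/3)
w(P) = 14 - 2*(4/3 - P/3)/P
-38122 - w(Z(E, 10)) = -38122 - 4*(-2 + 11*2)/(3*2) = -38122 - 4*(-2 + 22)/(3*2) = -38122 - 4*20/(3*2) = -38122 - 1*40/3 = -38122 - 40/3 = -114406/3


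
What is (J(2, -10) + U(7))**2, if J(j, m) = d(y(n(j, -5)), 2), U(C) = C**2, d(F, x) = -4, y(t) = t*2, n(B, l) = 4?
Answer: 2025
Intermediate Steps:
y(t) = 2*t
J(j, m) = -4
(J(2, -10) + U(7))**2 = (-4 + 7**2)**2 = (-4 + 49)**2 = 45**2 = 2025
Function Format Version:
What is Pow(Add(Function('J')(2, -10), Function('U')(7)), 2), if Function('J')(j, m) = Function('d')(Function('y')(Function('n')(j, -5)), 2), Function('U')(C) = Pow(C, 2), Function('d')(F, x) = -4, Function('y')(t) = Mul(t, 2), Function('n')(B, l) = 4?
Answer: 2025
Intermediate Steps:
Function('y')(t) = Mul(2, t)
Function('J')(j, m) = -4
Pow(Add(Function('J')(2, -10), Function('U')(7)), 2) = Pow(Add(-4, Pow(7, 2)), 2) = Pow(Add(-4, 49), 2) = Pow(45, 2) = 2025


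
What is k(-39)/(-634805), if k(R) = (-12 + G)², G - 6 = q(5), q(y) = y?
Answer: -1/634805 ≈ -1.5753e-6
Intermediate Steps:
G = 11 (G = 6 + 5 = 11)
k(R) = 1 (k(R) = (-12 + 11)² = (-1)² = 1)
k(-39)/(-634805) = 1/(-634805) = 1*(-1/634805) = -1/634805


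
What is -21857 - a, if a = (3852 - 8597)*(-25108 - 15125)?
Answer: -190927442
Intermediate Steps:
a = 190905585 (a = -4745*(-40233) = 190905585)
-21857 - a = -21857 - 1*190905585 = -21857 - 190905585 = -190927442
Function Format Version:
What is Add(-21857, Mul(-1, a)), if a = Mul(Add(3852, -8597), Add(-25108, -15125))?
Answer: -190927442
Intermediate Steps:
a = 190905585 (a = Mul(-4745, -40233) = 190905585)
Add(-21857, Mul(-1, a)) = Add(-21857, Mul(-1, 190905585)) = Add(-21857, -190905585) = -190927442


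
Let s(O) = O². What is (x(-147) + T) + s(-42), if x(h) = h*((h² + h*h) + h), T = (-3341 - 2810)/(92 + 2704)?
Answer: -17697771859/2796 ≈ -6.3297e+6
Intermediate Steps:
T = -6151/2796 ≈ -2.1999
x(h) = h*(h + 2*h²) (x(h) = h*((h² + h²) + h) = h*(2*h² + h) = h*(h + 2*h²))
(x(-147) + T) + s(-42) = ((-147)²*(1 + 2*(-147)) - 6151/2796) + (-42)² = (21609*(1 - 294) - 6151/2796) + 1764 = (21609*(-293) - 6151/2796) + 1764 = (-6331437 - 6151/2796) + 1764 = -17702704003/2796 + 1764 = -17697771859/2796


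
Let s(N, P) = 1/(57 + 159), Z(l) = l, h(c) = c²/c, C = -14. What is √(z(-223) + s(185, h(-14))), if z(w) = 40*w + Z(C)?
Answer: I*√11578458/36 ≈ 94.52*I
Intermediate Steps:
h(c) = c
z(w) = -14 + 40*w (z(w) = 40*w - 14 = -14 + 40*w)
s(N, P) = 1/216
√(z(-223) + s(185, h(-14))) = √((-14 + 40*(-223)) + 1/216) = √((-14 - 8920) + 1/216) = √(-8934 + 1/216) = √(-1929743/216) = I*√11578458/36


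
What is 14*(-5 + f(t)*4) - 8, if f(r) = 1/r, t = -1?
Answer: -134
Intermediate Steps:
14*(-5 + f(t)*4) - 8 = 14*(-5 + 4/(-1)) - 8 = 14*(-5 - 1*4) - 8 = 14*(-5 - 4) - 8 = 14*(-9) - 8 = -126 - 8 = -134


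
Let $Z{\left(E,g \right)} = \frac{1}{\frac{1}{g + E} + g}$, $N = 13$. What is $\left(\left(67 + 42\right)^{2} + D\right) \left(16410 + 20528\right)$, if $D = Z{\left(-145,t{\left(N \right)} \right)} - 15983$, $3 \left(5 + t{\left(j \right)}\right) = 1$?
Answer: $- \frac{953866115906}{6295} \approx -1.5153 \cdot 10^{8}$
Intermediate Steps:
$t{\left(j \right)} = - \frac{14}{3}$ ($t{\left(j \right)} = -5 + \frac{1}{3} \cdot 1 = -5 + \frac{1}{3} = - \frac{14}{3}$)
$Z{\left(E,g \right)} = \frac{1}{g + \frac{1}{E + g}}$ ($Z{\left(E,g \right)} = \frac{1}{\frac{1}{E + g} + g} = \frac{1}{g + \frac{1}{E + g}}$)
$D = - \frac{100614332}{6295}$ ($D = \frac{-145 - \frac{14}{3}}{1 + \left(- \frac{14}{3}\right)^{2} - - \frac{2030}{3}} - 15983 = \frac{1}{1 + \frac{196}{9} + \frac{2030}{3}} \left(- \frac{449}{3}\right) - 15983 = \frac{1}{\frac{6295}{9}} \left(- \frac{449}{3}\right) - 15983 = \frac{9}{6295} \left(- \frac{449}{3}\right) - 15983 = - \frac{1347}{6295} - 15983 = - \frac{100614332}{6295} \approx -15983.0$)
$\left(\left(67 + 42\right)^{2} + D\right) \left(16410 + 20528\right) = \left(\left(67 + 42\right)^{2} - \frac{100614332}{6295}\right) \left(16410 + 20528\right) = \left(109^{2} - \frac{100614332}{6295}\right) 36938 = \left(11881 - \frac{100614332}{6295}\right) 36938 = \left(- \frac{25823437}{6295}\right) 36938 = - \frac{953866115906}{6295}$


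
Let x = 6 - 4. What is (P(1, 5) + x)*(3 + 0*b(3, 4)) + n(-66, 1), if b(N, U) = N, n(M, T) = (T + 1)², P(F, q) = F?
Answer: 13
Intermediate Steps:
n(M, T) = (1 + T)²
x = 2
(P(1, 5) + x)*(3 + 0*b(3, 4)) + n(-66, 1) = (1 + 2)*(3 + 0*3) + (1 + 1)² = 3*(3 + 0) + 2² = 3*3 + 4 = 9 + 4 = 13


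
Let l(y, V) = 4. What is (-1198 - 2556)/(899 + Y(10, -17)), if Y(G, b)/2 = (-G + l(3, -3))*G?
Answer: -3754/779 ≈ -4.8190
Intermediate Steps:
Y(G, b) = 2*G*(4 - G) (Y(G, b) = 2*((-G + 4)*G) = 2*((4 - G)*G) = 2*(G*(4 - G)) = 2*G*(4 - G))
(-1198 - 2556)/(899 + Y(10, -17)) = (-1198 - 2556)/(899 + 2*10*(4 - 1*10)) = -3754/(899 + 2*10*(4 - 10)) = -3754/(899 + 2*10*(-6)) = -3754/(899 - 120) = -3754/779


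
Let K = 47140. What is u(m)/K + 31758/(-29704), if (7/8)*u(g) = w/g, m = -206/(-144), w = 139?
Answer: -1704130977/1597433180 ≈ -1.0668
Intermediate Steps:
m = 103/72 (m = -206*(-1/144) = 103/72 ≈ 1.4306)
u(g) = 1112/(7*g) (u(g) = 8*(139/g)/7 = 1112/(7*g))
u(m)/K + 31758/(-29704) = (1112/(7*(103/72)))/47140 + 31758/(-29704) = ((1112/7)*(72/103))*(1/47140) + 31758*(-1/29704) = (80064/721)*(1/47140) - 201/188 = 20016/8496985 - 201/188 = -1704130977/1597433180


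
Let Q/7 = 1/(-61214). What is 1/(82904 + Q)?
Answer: 61214/5074885449 ≈ 1.2062e-5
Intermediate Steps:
Q = -7/61214 (Q = 7/(-61214) = 7*(-1/61214) = -7/61214 ≈ -0.00011435)
1/(82904 + Q) = 1/(82904 - 7/61214) = 1/(5074885449/61214) = 61214/5074885449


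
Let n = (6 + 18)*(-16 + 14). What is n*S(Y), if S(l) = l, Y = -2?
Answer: 96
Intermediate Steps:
n = -48 (n = 24*(-2) = -48)
n*S(Y) = -48*(-2) = 96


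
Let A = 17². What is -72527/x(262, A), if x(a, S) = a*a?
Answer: -72527/68644 ≈ -1.0566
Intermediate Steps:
A = 289
x(a, S) = a²
-72527/x(262, A) = -72527/(262²) = -72527/68644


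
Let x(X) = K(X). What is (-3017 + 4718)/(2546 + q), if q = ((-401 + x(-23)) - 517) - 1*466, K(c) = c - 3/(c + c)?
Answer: 78246/52397 ≈ 1.4933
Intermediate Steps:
K(c) = c - 3/(2*c)
x(X) = X - 3/(2*X)
q = -64719/46 (q = ((-401 + (-23 - 3/2/(-23))) - 517) - 1*466 = ((-401 + (-23 - 3/2*(-1/23))) - 517) - 466 = ((-401 + (-23 + 3/46)) - 517) - 466 = ((-401 - 1055/46) - 517) - 466 = (-19501/46 - 517) - 466 = -43283/46 - 466 = -64719/46 ≈ -1406.9)
(-3017 + 4718)/(2546 + q) = (-3017 + 4718)/(2546 - 64719/46) = 1701/(52397/46) = 1701*(46/52397) = 78246/52397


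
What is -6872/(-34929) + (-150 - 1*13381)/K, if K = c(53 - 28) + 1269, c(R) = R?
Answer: -463731931/45198126 ≈ -10.260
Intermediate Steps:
K = 1294 (K = (53 - 28) + 1269 = 25 + 1269 = 1294)
-6872/(-34929) + (-150 - 1*13381)/K = -6872/(-34929) + (-150 - 1*13381)/1294 = -6872*(-1/34929) + (-150 - 13381)*(1/1294) = 6872/34929 - 13531*1/1294 = 6872/34929 - 13531/1294 = -463731931/45198126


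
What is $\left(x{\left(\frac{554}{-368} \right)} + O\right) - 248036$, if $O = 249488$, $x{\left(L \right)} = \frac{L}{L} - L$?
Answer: $\frac{267629}{184} \approx 1454.5$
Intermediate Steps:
$x{\left(L \right)} = 1 - L$
$\left(x{\left(\frac{554}{-368} \right)} + O\right) - 248036 = \left(\left(1 - \frac{554}{-368}\right) + 249488\right) - 248036 = \left(\left(1 - 554 \left(- \frac{1}{368}\right)\right) + 249488\right) - 248036 = \left(\left(1 - - \frac{277}{184}\right) + 249488\right) - 248036 = \left(\left(1 + \frac{277}{184}\right) + 249488\right) - 248036 = \left(\frac{461}{184} + 249488\right) - 248036 = \frac{45906253}{184} - 248036 = \frac{267629}{184}$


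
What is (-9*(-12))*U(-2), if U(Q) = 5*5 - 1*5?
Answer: 2160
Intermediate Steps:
U(Q) = 20 (U(Q) = 25 - 5 = 20)
(-9*(-12))*U(-2) = -9*(-12)*20 = 108*20 = 2160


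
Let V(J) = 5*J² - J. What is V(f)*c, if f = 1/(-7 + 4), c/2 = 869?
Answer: 13904/9 ≈ 1544.9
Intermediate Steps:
c = 1738 (c = 2*869 = 1738)
f = -⅓ (f = 1/(-3) = -⅓ ≈ -0.33333)
V(J) = -J + 5*J²
V(f)*c = -(-1 + 5*(-⅓))/3*1738 = -(-1 - 5/3)/3*1738 = -⅓*(-8/3)*1738 = (8/9)*1738 = 13904/9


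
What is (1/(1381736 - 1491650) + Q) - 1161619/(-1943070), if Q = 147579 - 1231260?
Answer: -6428951926276519/5932516555 ≈ -1.0837e+6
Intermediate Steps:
Q = -1083681
(1/(1381736 - 1491650) + Q) - 1161619/(-1943070) = (1/(1381736 - 1491650) - 1083681) - 1161619/(-1943070) = (1/(-109914) - 1083681) - 1161619*(-1/1943070) = (-1/109914 - 1083681) + 1161619/1943070 = -119111713435/109914 + 1161619/1943070 = -6428951926276519/5932516555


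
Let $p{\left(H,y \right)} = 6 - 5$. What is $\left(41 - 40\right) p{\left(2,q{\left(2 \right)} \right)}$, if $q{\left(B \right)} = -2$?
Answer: $1$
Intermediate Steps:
$p{\left(H,y \right)} = 1$ ($p{\left(H,y \right)} = 6 - 5 = 1$)
$\left(41 - 40\right) p{\left(2,q{\left(2 \right)} \right)} = \left(41 - 40\right) 1 = 1 \cdot 1 = 1$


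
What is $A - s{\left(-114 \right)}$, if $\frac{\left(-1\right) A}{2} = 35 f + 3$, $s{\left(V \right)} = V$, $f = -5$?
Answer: $458$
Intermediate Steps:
$A = 344$ ($A = - 2 \left(35 \left(-5\right) + 3\right) = - 2 \left(-175 + 3\right) = \left(-2\right) \left(-172\right) = 344$)
$A - s{\left(-114 \right)} = 344 - -114 = 344 + 114 = 458$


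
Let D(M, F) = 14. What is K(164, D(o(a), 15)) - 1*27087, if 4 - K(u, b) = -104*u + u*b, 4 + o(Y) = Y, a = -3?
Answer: -12323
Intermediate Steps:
o(Y) = -4 + Y
K(u, b) = 4 + 104*u - b*u (K(u, b) = 4 - (-104*u + u*b) = 4 - (-104*u + b*u) = 4 + (104*u - b*u) = 4 + 104*u - b*u)
K(164, D(o(a), 15)) - 1*27087 = (4 + 104*164 - 1*14*164) - 1*27087 = (4 + 17056 - 2296) - 27087 = 14764 - 27087 = -12323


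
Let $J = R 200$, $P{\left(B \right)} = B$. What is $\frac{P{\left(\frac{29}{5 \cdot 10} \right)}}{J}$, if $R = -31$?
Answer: $- \frac{29}{310000} \approx -9.3548 \cdot 10^{-5}$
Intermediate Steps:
$J = -6200$ ($J = \left(-31\right) 200 = -6200$)
$\frac{P{\left(\frac{29}{5 \cdot 10} \right)}}{J} = \frac{29 \frac{1}{5 \cdot 10}}{-6200} = \frac{29}{50} \left(- \frac{1}{6200}\right) = - \frac{29}{310000}$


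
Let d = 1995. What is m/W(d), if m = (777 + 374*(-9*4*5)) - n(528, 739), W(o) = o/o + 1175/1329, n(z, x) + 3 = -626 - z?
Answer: -43448997/1252 ≈ -34704.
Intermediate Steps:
n(z, x) = -629 - z (n(z, x) = -3 + (-626 - z) = -629 - z)
W(o) = 2504/1329 (W(o) = 1 + 1175*(1/1329) = 1 + 1175/1329 = 2504/1329)
m = -65386 (m = (777 + 374*(-9*4*5)) - (-629 - 1*528) = (777 + 374*(-36*5)) - (-629 - 528) = (777 + 374*(-180)) - 1*(-1157) = (777 - 67320) + 1157 = -66543 + 1157 = -65386)
m/W(d) = -65386/2504/1329 = -65386*1329/2504 = -43448997/1252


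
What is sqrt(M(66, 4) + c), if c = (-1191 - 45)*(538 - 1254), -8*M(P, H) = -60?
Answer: 3*sqrt(393326)/2 ≈ 940.74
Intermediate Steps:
M(P, H) = 15/2 (M(P, H) = -1/8*(-60) = 15/2)
c = 884976 (c = -1236*(-716) = 884976)
sqrt(M(66, 4) + c) = sqrt(15/2 + 884976) = sqrt(1769967/2) = 3*sqrt(393326)/2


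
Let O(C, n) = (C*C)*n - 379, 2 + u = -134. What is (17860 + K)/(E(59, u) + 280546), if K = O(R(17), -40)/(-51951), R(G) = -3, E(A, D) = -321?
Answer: 927845599/14557968975 ≈ 0.063735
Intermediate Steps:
u = -136 (u = -2 - 134 = -136)
O(C, n) = -379 + n*C**2 (O(C, n) = C**2*n - 379 = n*C**2 - 379 = -379 + n*C**2)
K = 739/51951 (K = (-379 - 40*(-3)**2)/(-51951) = (-379 - 40*9)*(-1/51951) = (-379 - 360)*(-1/51951) = -739*(-1/51951) = 739/51951 ≈ 0.014225)
(17860 + K)/(E(59, u) + 280546) = (17860 + 739/51951)/(-321 + 280546) = (927845599/51951)/280225 = (927845599/51951)*(1/280225) = 927845599/14557968975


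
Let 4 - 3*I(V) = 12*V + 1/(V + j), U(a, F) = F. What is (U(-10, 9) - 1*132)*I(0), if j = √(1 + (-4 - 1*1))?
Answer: -164 - 41*I/2 ≈ -164.0 - 20.5*I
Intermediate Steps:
j = 2*I (j = √(1 + (-4 - 1)) = √(1 - 5) = √(-4) = 2*I ≈ 2.0*I)
I(V) = 4/3 - 4*V - 1/(3*(V + 2*I)) (I(V) = 4/3 - (12*V + 1/(V + 2*I))/3 = 4/3 - (1/(V + 2*I) + 12*V)/3 = 4/3 + (-4*V - 1/(3*(V + 2*I))) = 4/3 - 4*V - 1/(3*(V + 2*I)))
(U(-10, 9) - 1*132)*I(0) = (9 - 1*132)*((-1 - 12*0² + 8*I + 0*(4 - 24*I))/(3*0 + 6*I)) = (9 - 132)*((-1 - 12*0 + 8*I + 0)/(0 + 6*I)) = -123*(-1 + 0 + 8*I + 0)/(6*I) = -123*(-I/6)*(-1 + 8*I) = -(-41)*I*(-1 + 8*I)/2 = 41*I*(-1 + 8*I)/2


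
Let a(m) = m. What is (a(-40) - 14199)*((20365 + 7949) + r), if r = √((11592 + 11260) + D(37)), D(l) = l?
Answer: -403163046 - 14239*√22889 ≈ -4.0532e+8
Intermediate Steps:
r = √22889 (r = √((11592 + 11260) + 37) = √(22852 + 37) = √22889 ≈ 151.29)
(a(-40) - 14199)*((20365 + 7949) + r) = (-40 - 14199)*((20365 + 7949) + √22889) = -14239*(28314 + √22889) = -403163046 - 14239*√22889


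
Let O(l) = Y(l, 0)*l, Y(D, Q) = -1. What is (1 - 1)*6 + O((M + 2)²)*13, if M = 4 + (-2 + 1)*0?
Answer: -468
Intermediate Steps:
M = 4 (M = 4 - 1*0 = 4 + 0 = 4)
O(l) = -l
(1 - 1)*6 + O((M + 2)²)*13 = (1 - 1)*6 - (4 + 2)²*13 = 0*6 - 1*6²*13 = 0 - 1*36*13 = 0 - 36*13 = 0 - 468 = -468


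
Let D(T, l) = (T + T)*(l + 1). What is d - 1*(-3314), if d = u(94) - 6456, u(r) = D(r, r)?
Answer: 14718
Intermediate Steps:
D(T, l) = 2*T*(1 + l) (D(T, l) = (2*T)*(1 + l) = 2*T*(1 + l))
u(r) = 2*r*(1 + r)
d = 11404 (d = 2*94*(1 + 94) - 6456 = 2*94*95 - 6456 = 17860 - 6456 = 11404)
d - 1*(-3314) = 11404 - 1*(-3314) = 11404 + 3314 = 14718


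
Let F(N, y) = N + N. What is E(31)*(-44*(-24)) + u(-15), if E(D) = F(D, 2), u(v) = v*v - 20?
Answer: 65677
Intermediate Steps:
u(v) = -20 + v² (u(v) = v² - 20 = -20 + v²)
F(N, y) = 2*N
E(D) = 2*D
E(31)*(-44*(-24)) + u(-15) = (2*31)*(-44*(-24)) + (-20 + (-15)²) = 62*1056 + (-20 + 225) = 65472 + 205 = 65677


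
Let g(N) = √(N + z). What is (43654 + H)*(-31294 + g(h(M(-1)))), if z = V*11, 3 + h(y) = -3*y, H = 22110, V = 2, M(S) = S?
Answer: -2058018616 + 65764*√22 ≈ -2.0577e+9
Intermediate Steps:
h(y) = -3 - 3*y
z = 22 (z = 2*11 = 22)
g(N) = √(22 + N) (g(N) = √(N + 22) = √(22 + N))
(43654 + H)*(-31294 + g(h(M(-1)))) = (43654 + 22110)*(-31294 + √(22 + (-3 - 3*(-1)))) = 65764*(-31294 + √(22 + (-3 + 3))) = 65764*(-31294 + √(22 + 0)) = 65764*(-31294 + √22) = -2058018616 + 65764*√22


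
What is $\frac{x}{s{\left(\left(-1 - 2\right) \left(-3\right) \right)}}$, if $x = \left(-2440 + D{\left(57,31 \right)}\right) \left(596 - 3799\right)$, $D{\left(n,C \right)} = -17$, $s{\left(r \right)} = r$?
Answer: $874419$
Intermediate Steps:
$x = 7869771$ ($x = \left(-2440 - 17\right) \left(596 - 3799\right) = \left(-2457\right) \left(-3203\right) = 7869771$)
$\frac{x}{s{\left(\left(-1 - 2\right) \left(-3\right) \right)}} = \frac{7869771}{\left(-1 - 2\right) \left(-3\right)} = \frac{7869771}{\left(-3\right) \left(-3\right)} = \frac{7869771}{9} = 7869771 \cdot \frac{1}{9} = 874419$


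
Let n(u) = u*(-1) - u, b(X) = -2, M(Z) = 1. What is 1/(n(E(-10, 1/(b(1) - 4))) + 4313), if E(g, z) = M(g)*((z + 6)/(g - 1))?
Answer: 33/142364 ≈ 0.00023180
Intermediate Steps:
E(g, z) = (6 + z)/(-1 + g) (E(g, z) = 1*((z + 6)/(g - 1)) = 1*((6 + z)/(-1 + g)) = (6 + z)/(-1 + g))
n(u) = -2*u (n(u) = -u - u = -2*u)
1/(n(E(-10, 1/(b(1) - 4))) + 4313) = 1/(-2*(6 + 1/(-2 - 4))/(-1 - 10) + 4313) = 1/(-2*(6 + 1/(-6))/(-11) + 4313) = 1/(-(-2)*(6 - ⅙)/11 + 4313) = 1/(-(-2)*35/(11*6) + 4313) = 1/(-2*(-35/66) + 4313) = 1/(35/33 + 4313) = 1/(142364/33) = 33/142364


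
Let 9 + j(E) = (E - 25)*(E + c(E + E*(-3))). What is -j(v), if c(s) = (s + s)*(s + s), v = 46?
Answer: -711933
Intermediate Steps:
c(s) = 4*s² (c(s) = (2*s)*(2*s) = 4*s²)
j(E) = -9 + (-25 + E)*(E + 16*E²) (j(E) = -9 + (E - 25)*(E + 4*(E + E*(-3))²) = -9 + (-25 + E)*(E + 4*(E - 3*E)²) = -9 + (-25 + E)*(E + 4*(-2*E)²) = -9 + (-25 + E)*(E + 4*(4*E²)) = -9 + (-25 + E)*(E + 16*E²))
-j(v) = -(-9 - 399*46² - 25*46 + 16*46³) = -(-9 - 399*2116 - 1150 + 16*97336) = -(-9 - 844284 - 1150 + 1557376) = -1*711933 = -711933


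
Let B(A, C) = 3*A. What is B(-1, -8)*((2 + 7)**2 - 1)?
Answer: -240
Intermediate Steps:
B(-1, -8)*((2 + 7)**2 - 1) = (3*(-1))*((2 + 7)**2 - 1) = -3*(9**2 - 1) = -3*(81 - 1) = -3*80 = -240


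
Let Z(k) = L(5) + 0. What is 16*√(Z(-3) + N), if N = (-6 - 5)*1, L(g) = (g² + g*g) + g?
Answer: 32*√11 ≈ 106.13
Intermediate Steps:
L(g) = g + 2*g² (L(g) = (g² + g²) + g = 2*g² + g = g + 2*g²)
Z(k) = 55 (Z(k) = 5*(1 + 2*5) + 0 = 5*(1 + 10) + 0 = 5*11 + 0 = 55 + 0 = 55)
N = -11 (N = -11*1 = -11)
16*√(Z(-3) + N) = 16*√(55 - 11) = 16*√44 = 16*(2*√11) = 32*√11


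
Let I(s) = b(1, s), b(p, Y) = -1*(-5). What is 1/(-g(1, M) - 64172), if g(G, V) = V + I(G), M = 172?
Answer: -1/64349 ≈ -1.5540e-5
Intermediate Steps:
b(p, Y) = 5
I(s) = 5
g(G, V) = 5 + V (g(G, V) = V + 5 = 5 + V)
1/(-g(1, M) - 64172) = 1/(-(5 + 172) - 64172) = 1/(-1*177 - 64172) = 1/(-177 - 64172) = 1/(-64349) = -1/64349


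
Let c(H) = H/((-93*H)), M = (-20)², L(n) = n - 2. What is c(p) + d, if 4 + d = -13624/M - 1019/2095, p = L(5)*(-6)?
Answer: -75122821/1948350 ≈ -38.557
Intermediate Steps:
L(n) = -2 + n
M = 400
p = -18 (p = (-2 + 5)*(-6) = 3*(-6) = -18)
c(H) = -1/93 (c(H) = H*(-1/(93*H)) = -1/93)
d = -807547/20950 (d = -4 + (-13624/400 - 1019/2095) = -4 + (-13624*1/400 - 1019*1/2095) = -4 + (-1703/50 - 1019/2095) = -4 - 723747/20950 = -807547/20950 ≈ -38.546)
c(p) + d = -1/93 - 807547/20950 = -75122821/1948350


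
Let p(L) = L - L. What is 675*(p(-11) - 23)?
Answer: -15525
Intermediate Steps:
p(L) = 0
675*(p(-11) - 23) = 675*(0 - 23) = 675*(-23) = -15525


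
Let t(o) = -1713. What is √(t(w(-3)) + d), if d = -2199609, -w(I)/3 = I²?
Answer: I*√2201322 ≈ 1483.7*I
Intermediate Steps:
w(I) = -3*I²
√(t(w(-3)) + d) = √(-1713 - 2199609) = √(-2201322) = I*√2201322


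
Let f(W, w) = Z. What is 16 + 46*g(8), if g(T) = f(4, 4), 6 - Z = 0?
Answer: 292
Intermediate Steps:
Z = 6 (Z = 6 - 1*0 = 6 + 0 = 6)
f(W, w) = 6
g(T) = 6
16 + 46*g(8) = 16 + 46*6 = 16 + 276 = 292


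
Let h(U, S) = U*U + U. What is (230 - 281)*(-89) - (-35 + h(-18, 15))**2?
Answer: -68902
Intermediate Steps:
h(U, S) = U + U**2 (h(U, S) = U**2 + U = U + U**2)
(230 - 281)*(-89) - (-35 + h(-18, 15))**2 = (230 - 281)*(-89) - (-35 - 18*(1 - 18))**2 = -51*(-89) - (-35 - 18*(-17))**2 = 4539 - (-35 + 306)**2 = 4539 - 1*271**2 = 4539 - 1*73441 = 4539 - 73441 = -68902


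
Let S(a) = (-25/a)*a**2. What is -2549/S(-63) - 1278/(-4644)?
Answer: -181939/135450 ≈ -1.3432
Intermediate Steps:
S(a) = -25*a
-2549/S(-63) - 1278/(-4644) = -2549/((-25*(-63))) - 1278/(-4644) = -2549/1575 - 1278*(-1/4644) = -2549*1/1575 + 71/258 = -2549/1575 + 71/258 = -181939/135450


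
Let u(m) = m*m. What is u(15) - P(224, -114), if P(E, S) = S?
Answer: 339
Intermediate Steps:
u(m) = m²
u(15) - P(224, -114) = 15² - 1*(-114) = 225 + 114 = 339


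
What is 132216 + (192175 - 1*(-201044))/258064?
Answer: 34120583043/258064 ≈ 1.3222e+5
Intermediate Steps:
132216 + (192175 - 1*(-201044))/258064 = 132216 + (192175 + 201044)*(1/258064) = 132216 + 393219*(1/258064) = 132216 + 393219/258064 = 34120583043/258064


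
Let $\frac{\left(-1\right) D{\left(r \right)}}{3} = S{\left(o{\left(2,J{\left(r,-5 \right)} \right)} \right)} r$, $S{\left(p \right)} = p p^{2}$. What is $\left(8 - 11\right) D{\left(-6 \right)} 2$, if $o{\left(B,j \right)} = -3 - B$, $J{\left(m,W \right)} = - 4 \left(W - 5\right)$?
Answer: $13500$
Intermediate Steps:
$J{\left(m,W \right)} = 20 - 4 W$ ($J{\left(m,W \right)} = - 4 \left(-5 + W\right) = 20 - 4 W$)
$S{\left(p \right)} = p^{3}$
$D{\left(r \right)} = 375 r$ ($D{\left(r \right)} = - 3 \left(-3 - 2\right)^{3} r = - 3 \left(-5\right)^{3} r = - 3 \left(- 125 r\right) = 375 r$)
$\left(8 - 11\right) D{\left(-6 \right)} 2 = \left(8 - 11\right) 375 \left(-6\right) 2 = \left(8 - 11\right) \left(-2250\right) 2 = \left(-3\right) \left(-2250\right) 2 = 6750 \cdot 2 = 13500$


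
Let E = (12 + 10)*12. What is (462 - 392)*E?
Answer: 18480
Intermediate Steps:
E = 264 (E = 22*12 = 264)
(462 - 392)*E = (462 - 392)*264 = 70*264 = 18480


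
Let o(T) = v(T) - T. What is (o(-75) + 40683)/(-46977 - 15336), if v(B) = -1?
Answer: -40757/62313 ≈ -0.65407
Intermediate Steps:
o(T) = -1 - T
(o(-75) + 40683)/(-46977 - 15336) = ((-1 - 1*(-75)) + 40683)/(-46977 - 15336) = ((-1 + 75) + 40683)/(-62313) = (74 + 40683)*(-1/62313) = 40757*(-1/62313) = -40757/62313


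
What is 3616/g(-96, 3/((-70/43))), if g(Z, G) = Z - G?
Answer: -253120/6591 ≈ -38.404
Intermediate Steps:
3616/g(-96, 3/((-70/43))) = 3616/(-96 - 3/((-70/43))) = 3616/(-96 - 3/((-70*1/43))) = 3616/(-96 - 3/(-70/43)) = 3616/(-96 - 3*(-43)/70) = 3616/(-96 - 1*(-129/70)) = 3616/(-96 + 129/70) = 3616/(-6591/70) = 3616*(-70/6591) = -253120/6591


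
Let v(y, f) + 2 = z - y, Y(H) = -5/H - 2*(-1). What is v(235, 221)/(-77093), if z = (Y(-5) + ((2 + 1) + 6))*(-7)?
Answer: 321/77093 ≈ 0.0041638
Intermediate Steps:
Y(H) = 2 - 5/H (Y(H) = -5/H + 2 = 2 - 5/H)
z = -84 (z = ((2 - 5/(-5)) + ((2 + 1) + 6))*(-7) = ((2 - 5*(-1/5)) + (3 + 6))*(-7) = ((2 + 1) + 9)*(-7) = (3 + 9)*(-7) = 12*(-7) = -84)
v(y, f) = -86 - y (v(y, f) = -2 + (-84 - y) = -86 - y)
v(235, 221)/(-77093) = (-86 - 1*235)/(-77093) = (-86 - 235)*(-1/77093) = -321*(-1/77093) = 321/77093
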